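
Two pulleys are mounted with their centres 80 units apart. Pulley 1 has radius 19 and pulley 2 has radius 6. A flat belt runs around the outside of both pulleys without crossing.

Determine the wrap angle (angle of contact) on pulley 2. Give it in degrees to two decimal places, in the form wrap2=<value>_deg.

wrap2=161.30_deg

open belt: β = asin((r2−r1)/C) = asin(-13/80) = -9.3520°
wrap1 = π − 2β = 198.7041°
wrap2 = π + 2β = 161.2959°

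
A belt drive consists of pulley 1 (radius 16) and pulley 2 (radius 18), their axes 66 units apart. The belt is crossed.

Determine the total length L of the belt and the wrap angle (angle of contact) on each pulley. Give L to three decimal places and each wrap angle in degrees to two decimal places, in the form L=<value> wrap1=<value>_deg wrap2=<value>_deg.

crossed belt: β = asin((r1+r2)/C) = asin(34/66) = 31.0076°
wrap1 = wrap2 = π + 2β = 242.0152°
tangent length = C·cosβ = 56.5685
L = (r1+r2)·wrap + 2·C·cosβ = 34·4.2240 + 2·56.5685 = 256.7518

L=256.752 wrap1=242.02_deg wrap2=242.02_deg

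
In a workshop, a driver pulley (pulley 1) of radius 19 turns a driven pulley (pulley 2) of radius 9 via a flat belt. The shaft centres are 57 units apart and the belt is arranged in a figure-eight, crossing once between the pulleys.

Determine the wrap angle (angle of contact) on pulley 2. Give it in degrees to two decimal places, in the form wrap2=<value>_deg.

wrap2=238.84_deg

crossed belt: β = asin((r1+r2)/C) = asin(28/57) = 29.4213°
wrap1 = wrap2 = π + 2β = 238.8427°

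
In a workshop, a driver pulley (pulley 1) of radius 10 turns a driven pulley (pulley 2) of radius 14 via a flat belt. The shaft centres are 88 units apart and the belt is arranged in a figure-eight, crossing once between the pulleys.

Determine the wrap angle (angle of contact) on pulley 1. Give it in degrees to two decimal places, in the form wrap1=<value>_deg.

crossed belt: β = asin((r1+r2)/C) = asin(24/88) = 15.8266°
wrap1 = wrap2 = π + 2β = 211.6532°

wrap1=211.65_deg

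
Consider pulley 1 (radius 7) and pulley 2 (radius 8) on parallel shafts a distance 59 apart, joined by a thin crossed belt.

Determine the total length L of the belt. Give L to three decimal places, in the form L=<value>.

crossed belt: β = asin((r1+r2)/C) = asin(15/59) = 14.7284°
wrap1 = wrap2 = π + 2β = 209.4568°
tangent length = C·cosβ = 57.0614
L = (r1+r2)·wrap + 2·C·cosβ = 15·3.6557 + 2·57.0614 = 168.9584

L=168.958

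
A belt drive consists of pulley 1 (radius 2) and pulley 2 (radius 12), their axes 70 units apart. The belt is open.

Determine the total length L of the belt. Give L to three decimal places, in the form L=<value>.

L=185.413

open belt: β = asin((r2−r1)/C) = asin(10/70) = 8.2132°
wrap1 = π − 2β = 163.5736°
wrap2 = π + 2β = 196.4264°
tangent length = C·cosβ = 69.2820
L = r1·wrap1 + r2·wrap2 + 2·C·cosβ = 2·2.8549 + 12·3.4283 + 2·69.2820 = 185.4133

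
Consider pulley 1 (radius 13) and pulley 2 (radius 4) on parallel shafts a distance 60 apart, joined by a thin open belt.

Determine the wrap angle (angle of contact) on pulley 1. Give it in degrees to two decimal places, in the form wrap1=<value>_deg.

open belt: β = asin((r2−r1)/C) = asin(-9/60) = -8.6269°
wrap1 = π − 2β = 197.2539°
wrap2 = π + 2β = 162.7461°

wrap1=197.25_deg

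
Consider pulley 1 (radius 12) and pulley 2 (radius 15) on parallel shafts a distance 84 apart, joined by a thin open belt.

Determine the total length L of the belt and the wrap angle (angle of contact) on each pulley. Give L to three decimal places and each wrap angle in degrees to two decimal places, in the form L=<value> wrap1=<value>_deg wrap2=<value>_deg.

L=252.930 wrap1=175.91_deg wrap2=184.09_deg

open belt: β = asin((r2−r1)/C) = asin(3/84) = 2.0467°
wrap1 = π − 2β = 175.9066°
wrap2 = π + 2β = 184.0934°
tangent length = C·cosβ = 83.9464
L = r1·wrap1 + r2·wrap2 + 2·C·cosβ = 12·3.0701 + 15·3.2130 + 2·83.9464 = 252.9302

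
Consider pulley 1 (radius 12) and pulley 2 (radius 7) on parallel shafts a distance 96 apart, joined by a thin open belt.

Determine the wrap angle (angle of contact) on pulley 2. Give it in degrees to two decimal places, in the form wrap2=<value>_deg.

wrap2=174.03_deg

open belt: β = asin((r2−r1)/C) = asin(-5/96) = -2.9855°
wrap1 = π − 2β = 185.9710°
wrap2 = π + 2β = 174.0290°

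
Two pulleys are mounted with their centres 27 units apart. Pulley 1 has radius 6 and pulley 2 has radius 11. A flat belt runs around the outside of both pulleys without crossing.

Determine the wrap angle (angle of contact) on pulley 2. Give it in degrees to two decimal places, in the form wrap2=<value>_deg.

open belt: β = asin((r2−r1)/C) = asin(5/27) = 10.6719°
wrap1 = π − 2β = 158.6561°
wrap2 = π + 2β = 201.3439°

wrap2=201.34_deg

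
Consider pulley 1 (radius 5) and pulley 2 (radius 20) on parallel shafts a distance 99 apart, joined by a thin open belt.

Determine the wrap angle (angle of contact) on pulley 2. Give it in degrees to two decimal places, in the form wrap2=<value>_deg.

wrap2=197.43_deg

open belt: β = asin((r2−r1)/C) = asin(15/99) = 8.7147°
wrap1 = π − 2β = 162.5705°
wrap2 = π + 2β = 197.4295°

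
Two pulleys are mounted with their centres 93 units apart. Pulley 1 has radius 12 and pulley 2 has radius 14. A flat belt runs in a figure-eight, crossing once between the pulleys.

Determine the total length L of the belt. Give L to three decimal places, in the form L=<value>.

L=274.999

crossed belt: β = asin((r1+r2)/C) = asin(26/93) = 16.2345°
wrap1 = wrap2 = π + 2β = 212.4691°
tangent length = C·cosβ = 89.2917
L = (r1+r2)·wrap + 2·C·cosβ = 26·3.7083 + 2·89.2917 = 274.9987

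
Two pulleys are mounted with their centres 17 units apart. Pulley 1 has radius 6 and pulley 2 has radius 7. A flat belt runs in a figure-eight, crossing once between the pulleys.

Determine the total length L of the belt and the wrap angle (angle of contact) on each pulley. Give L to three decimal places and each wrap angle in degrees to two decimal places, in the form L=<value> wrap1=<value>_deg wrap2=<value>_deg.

crossed belt: β = asin((r1+r2)/C) = asin(13/17) = 49.8808°
wrap1 = wrap2 = π + 2β = 279.7617°
tangent length = C·cosβ = 10.9545
L = (r1+r2)·wrap + 2·C·cosβ = 13·4.8828 + 2·10.9545 = 85.3848

L=85.385 wrap1=279.76_deg wrap2=279.76_deg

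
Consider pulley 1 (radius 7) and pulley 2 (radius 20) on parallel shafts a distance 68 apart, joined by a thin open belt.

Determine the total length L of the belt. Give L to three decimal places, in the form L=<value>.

L=223.316

open belt: β = asin((r2−r1)/C) = asin(13/68) = 11.0214°
wrap1 = π − 2β = 157.9571°
wrap2 = π + 2β = 202.0429°
tangent length = C·cosβ = 66.7458
L = r1·wrap1 + r2·wrap2 + 2·C·cosβ = 7·2.7569 + 20·3.5263 + 2·66.7458 = 223.3159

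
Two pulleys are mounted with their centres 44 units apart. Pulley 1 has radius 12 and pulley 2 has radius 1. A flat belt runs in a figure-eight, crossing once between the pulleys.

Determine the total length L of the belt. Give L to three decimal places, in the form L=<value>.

crossed belt: β = asin((r1+r2)/C) = asin(13/44) = 17.1848°
wrap1 = wrap2 = π + 2β = 214.3696°
tangent length = C·cosβ = 42.0357
L = (r1+r2)·wrap + 2·C·cosβ = 13·3.7415 + 2·42.0357 = 132.7103

L=132.710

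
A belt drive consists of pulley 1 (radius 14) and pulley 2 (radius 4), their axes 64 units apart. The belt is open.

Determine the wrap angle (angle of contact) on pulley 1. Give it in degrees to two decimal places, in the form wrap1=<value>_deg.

open belt: β = asin((r2−r1)/C) = asin(-10/64) = -8.9893°
wrap1 = π − 2β = 197.9786°
wrap2 = π + 2β = 162.0214°

wrap1=197.98_deg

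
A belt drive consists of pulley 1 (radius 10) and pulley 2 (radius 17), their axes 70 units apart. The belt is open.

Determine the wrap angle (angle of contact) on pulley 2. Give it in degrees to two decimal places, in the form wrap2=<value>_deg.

wrap2=191.48_deg

open belt: β = asin((r2−r1)/C) = asin(7/70) = 5.7392°
wrap1 = π − 2β = 168.5217°
wrap2 = π + 2β = 191.4783°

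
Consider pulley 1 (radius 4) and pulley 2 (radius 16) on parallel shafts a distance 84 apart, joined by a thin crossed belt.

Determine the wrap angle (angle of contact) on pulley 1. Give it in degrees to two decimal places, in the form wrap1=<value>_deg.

wrap1=207.55_deg

crossed belt: β = asin((r1+r2)/C) = asin(20/84) = 13.7741°
wrap1 = wrap2 = π + 2β = 207.5483°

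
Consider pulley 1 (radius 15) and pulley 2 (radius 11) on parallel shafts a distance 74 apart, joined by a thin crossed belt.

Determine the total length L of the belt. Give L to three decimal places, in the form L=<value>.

L=238.914

crossed belt: β = asin((r1+r2)/C) = asin(26/74) = 20.5700°
wrap1 = wrap2 = π + 2β = 221.1400°
tangent length = C·cosβ = 69.2820
L = (r1+r2)·wrap + 2·C·cosβ = 26·3.8596 + 2·69.2820 = 238.9142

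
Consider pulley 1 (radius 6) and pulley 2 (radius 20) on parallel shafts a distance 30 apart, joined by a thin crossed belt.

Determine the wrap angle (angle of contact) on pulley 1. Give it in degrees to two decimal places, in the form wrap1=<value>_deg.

crossed belt: β = asin((r1+r2)/C) = asin(26/30) = 60.0736°
wrap1 = wrap2 = π + 2β = 300.1471°

wrap1=300.15_deg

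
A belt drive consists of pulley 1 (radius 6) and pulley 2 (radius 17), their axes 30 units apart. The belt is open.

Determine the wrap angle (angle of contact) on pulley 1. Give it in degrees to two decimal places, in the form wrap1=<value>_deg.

open belt: β = asin((r2−r1)/C) = asin(11/30) = 21.5102°
wrap1 = π − 2β = 136.9796°
wrap2 = π + 2β = 223.0204°

wrap1=136.98_deg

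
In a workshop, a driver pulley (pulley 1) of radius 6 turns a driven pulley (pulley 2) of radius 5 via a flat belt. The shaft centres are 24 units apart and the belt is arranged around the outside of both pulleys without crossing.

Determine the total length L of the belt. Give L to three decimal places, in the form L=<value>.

open belt: β = asin((r2−r1)/C) = asin(-1/24) = -2.3880°
wrap1 = π − 2β = 184.7760°
wrap2 = π + 2β = 175.2240°
tangent length = C·cosβ = 23.9792
L = r1·wrap1 + r2·wrap2 + 2·C·cosβ = 6·3.2250 + 5·3.0582 + 2·23.9792 = 82.5992

L=82.599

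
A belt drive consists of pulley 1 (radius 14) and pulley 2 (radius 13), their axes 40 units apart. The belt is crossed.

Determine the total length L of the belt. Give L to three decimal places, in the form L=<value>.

crossed belt: β = asin((r1+r2)/C) = asin(27/40) = 42.4542°
wrap1 = wrap2 = π + 2β = 264.9083°
tangent length = C·cosβ = 29.5127
L = (r1+r2)·wrap + 2·C·cosβ = 27·4.6235 + 2·29.5127 = 183.8605

L=183.861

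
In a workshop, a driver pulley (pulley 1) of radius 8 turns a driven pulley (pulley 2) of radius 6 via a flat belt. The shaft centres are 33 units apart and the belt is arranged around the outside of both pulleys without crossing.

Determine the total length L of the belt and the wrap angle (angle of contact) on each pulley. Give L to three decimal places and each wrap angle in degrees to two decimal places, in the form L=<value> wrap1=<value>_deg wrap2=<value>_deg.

L=110.104 wrap1=186.95_deg wrap2=173.05_deg

open belt: β = asin((r2−r1)/C) = asin(-2/33) = -3.4746°
wrap1 = π − 2β = 186.9492°
wrap2 = π + 2β = 173.0508°
tangent length = C·cosβ = 32.9393
L = r1·wrap1 + r2·wrap2 + 2·C·cosβ = 8·3.2629 + 6·3.0203 + 2·32.9393 = 110.1035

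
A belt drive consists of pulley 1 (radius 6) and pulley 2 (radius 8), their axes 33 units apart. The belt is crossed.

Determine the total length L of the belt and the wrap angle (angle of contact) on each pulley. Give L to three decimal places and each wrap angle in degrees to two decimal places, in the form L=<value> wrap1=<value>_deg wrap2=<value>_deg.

crossed belt: β = asin((r1+r2)/C) = asin(14/33) = 25.1027°
wrap1 = wrap2 = π + 2β = 230.2054°
tangent length = C·cosβ = 29.8831
L = (r1+r2)·wrap + 2·C·cosβ = 14·4.0178 + 2·29.8831 = 116.0160

L=116.016 wrap1=230.21_deg wrap2=230.21_deg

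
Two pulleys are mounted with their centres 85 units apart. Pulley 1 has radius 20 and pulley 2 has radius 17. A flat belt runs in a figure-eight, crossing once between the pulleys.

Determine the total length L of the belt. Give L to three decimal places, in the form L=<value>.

L=302.615

crossed belt: β = asin((r1+r2)/C) = asin(37/85) = 25.8040°
wrap1 = wrap2 = π + 2β = 231.6080°
tangent length = C·cosβ = 76.5245
L = (r1+r2)·wrap + 2·C·cosβ = 37·4.0423 + 2·76.5245 = 302.6149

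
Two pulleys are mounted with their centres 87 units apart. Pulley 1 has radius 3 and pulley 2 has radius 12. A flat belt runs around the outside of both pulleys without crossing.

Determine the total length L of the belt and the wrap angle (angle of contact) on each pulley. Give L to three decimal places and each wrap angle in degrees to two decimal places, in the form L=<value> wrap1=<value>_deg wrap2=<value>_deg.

L=222.056 wrap1=168.12_deg wrap2=191.88_deg

open belt: β = asin((r2−r1)/C) = asin(9/87) = 5.9378°
wrap1 = π − 2β = 168.1245°
wrap2 = π + 2β = 191.8755°
tangent length = C·cosβ = 86.5332
L = r1·wrap1 + r2·wrap2 + 2·C·cosβ = 3·2.9343 + 12·3.3489 + 2·86.5332 = 222.0558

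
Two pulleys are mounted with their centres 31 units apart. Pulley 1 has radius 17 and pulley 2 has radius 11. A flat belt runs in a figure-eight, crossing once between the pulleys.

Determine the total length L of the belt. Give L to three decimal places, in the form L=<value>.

L=177.698

crossed belt: β = asin((r1+r2)/C) = asin(28/31) = 64.5854°
wrap1 = wrap2 = π + 2β = 309.1708°
tangent length = C·cosβ = 13.3041
L = (r1+r2)·wrap + 2·C·cosβ = 28·5.3960 + 2·13.3041 = 177.6976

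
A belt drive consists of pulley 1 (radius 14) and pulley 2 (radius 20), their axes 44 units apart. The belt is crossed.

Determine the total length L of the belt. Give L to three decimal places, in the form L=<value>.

L=222.724

crossed belt: β = asin((r1+r2)/C) = asin(34/44) = 50.5994°
wrap1 = wrap2 = π + 2β = 281.1989°
tangent length = C·cosβ = 27.9285
L = (r1+r2)·wrap + 2·C·cosβ = 34·4.9078 + 2·27.9285 = 222.7237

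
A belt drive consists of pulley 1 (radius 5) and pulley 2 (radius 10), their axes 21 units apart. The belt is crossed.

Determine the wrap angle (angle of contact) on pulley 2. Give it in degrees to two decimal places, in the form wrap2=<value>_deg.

crossed belt: β = asin((r1+r2)/C) = asin(15/21) = 45.5847°
wrap1 = wrap2 = π + 2β = 271.1694°

wrap2=271.17_deg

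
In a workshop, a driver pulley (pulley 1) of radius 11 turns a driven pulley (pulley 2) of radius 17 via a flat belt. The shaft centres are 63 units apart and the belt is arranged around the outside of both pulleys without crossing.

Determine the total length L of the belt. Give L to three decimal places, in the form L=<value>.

L=214.536

open belt: β = asin((r2−r1)/C) = asin(6/63) = 5.4650°
wrap1 = π − 2β = 169.0700°
wrap2 = π + 2β = 190.9300°
tangent length = C·cosβ = 62.7136
L = r1·wrap1 + r2·wrap2 + 2·C·cosβ = 11·2.9508 + 17·3.3324 + 2·62.7136 = 214.5365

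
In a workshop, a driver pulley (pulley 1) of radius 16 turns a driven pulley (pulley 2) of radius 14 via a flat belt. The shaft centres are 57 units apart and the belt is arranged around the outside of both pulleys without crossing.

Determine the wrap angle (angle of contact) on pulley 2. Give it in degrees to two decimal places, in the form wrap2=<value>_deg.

open belt: β = asin((r2−r1)/C) = asin(-2/57) = -2.0108°
wrap1 = π − 2β = 184.0216°
wrap2 = π + 2β = 175.9784°

wrap2=175.98_deg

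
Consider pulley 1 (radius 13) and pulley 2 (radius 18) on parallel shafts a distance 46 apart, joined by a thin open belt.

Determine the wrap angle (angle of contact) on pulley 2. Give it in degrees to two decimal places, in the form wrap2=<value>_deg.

open belt: β = asin((r2−r1)/C) = asin(5/46) = 6.2401°
wrap1 = π − 2β = 167.5197°
wrap2 = π + 2β = 192.4803°

wrap2=192.48_deg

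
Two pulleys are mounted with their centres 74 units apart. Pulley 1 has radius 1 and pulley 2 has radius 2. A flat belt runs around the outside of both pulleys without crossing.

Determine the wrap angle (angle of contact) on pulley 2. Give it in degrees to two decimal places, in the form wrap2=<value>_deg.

open belt: β = asin((r2−r1)/C) = asin(1/74) = 0.7743°
wrap1 = π − 2β = 178.4514°
wrap2 = π + 2β = 181.5486°

wrap2=181.55_deg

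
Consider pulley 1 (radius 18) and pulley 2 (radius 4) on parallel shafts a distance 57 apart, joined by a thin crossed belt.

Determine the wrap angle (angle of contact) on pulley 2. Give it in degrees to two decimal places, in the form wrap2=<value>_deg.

wrap2=225.41_deg

crossed belt: β = asin((r1+r2)/C) = asin(22/57) = 22.7037°
wrap1 = wrap2 = π + 2β = 225.4073°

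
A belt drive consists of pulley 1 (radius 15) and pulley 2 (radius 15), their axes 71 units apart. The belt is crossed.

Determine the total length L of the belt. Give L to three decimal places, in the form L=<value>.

L=249.123

crossed belt: β = asin((r1+r2)/C) = asin(30/71) = 24.9947°
wrap1 = wrap2 = π + 2β = 229.9895°
tangent length = C·cosβ = 64.3506
L = (r1+r2)·wrap + 2·C·cosβ = 30·4.0141 + 2·64.3506 = 249.1234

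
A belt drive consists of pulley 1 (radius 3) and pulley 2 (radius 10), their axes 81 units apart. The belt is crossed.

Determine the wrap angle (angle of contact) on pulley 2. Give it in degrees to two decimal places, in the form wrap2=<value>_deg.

wrap2=198.47_deg

crossed belt: β = asin((r1+r2)/C) = asin(13/81) = 9.2356°
wrap1 = wrap2 = π + 2β = 198.4711°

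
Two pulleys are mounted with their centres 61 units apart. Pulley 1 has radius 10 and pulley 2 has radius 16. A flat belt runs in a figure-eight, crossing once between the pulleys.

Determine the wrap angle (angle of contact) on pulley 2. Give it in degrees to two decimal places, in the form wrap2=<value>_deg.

crossed belt: β = asin((r1+r2)/C) = asin(26/61) = 25.2285°
wrap1 = wrap2 = π + 2β = 230.4570°

wrap2=230.46_deg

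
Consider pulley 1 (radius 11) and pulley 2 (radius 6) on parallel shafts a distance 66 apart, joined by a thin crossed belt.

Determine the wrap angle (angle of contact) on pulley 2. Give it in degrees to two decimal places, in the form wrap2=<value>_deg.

crossed belt: β = asin((r1+r2)/C) = asin(17/66) = 14.9263°
wrap1 = wrap2 = π + 2β = 209.8525°

wrap2=209.85_deg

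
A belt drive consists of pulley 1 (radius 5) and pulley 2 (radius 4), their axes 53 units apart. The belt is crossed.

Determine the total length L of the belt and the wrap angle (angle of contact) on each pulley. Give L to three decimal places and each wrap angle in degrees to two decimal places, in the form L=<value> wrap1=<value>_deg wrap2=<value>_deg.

L=135.806 wrap1=199.55_deg wrap2=199.55_deg

crossed belt: β = asin((r1+r2)/C) = asin(9/53) = 9.7768°
wrap1 = wrap2 = π + 2β = 199.5537°
tangent length = C·cosβ = 52.2303
L = (r1+r2)·wrap + 2·C·cosβ = 9·3.4829 + 2·52.2303 = 135.8063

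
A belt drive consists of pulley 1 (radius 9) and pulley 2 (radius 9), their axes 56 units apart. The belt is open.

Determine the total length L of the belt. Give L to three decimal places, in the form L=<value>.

L=168.549

open belt: β = asin((r2−r1)/C) = asin(0/56) = 0.0000°
wrap1 = π − 2β = 180.0000°
wrap2 = π + 2β = 180.0000°
tangent length = C·cosβ = 56.0000
L = r1·wrap1 + r2·wrap2 + 2·C·cosβ = 9·3.1416 + 9·3.1416 + 2·56.0000 = 168.5487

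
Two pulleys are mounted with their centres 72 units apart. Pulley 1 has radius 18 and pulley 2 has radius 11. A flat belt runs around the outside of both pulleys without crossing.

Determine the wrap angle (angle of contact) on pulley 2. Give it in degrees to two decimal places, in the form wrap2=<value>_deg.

open belt: β = asin((r2−r1)/C) = asin(-7/72) = -5.5792°
wrap1 = π − 2β = 191.1585°
wrap2 = π + 2β = 168.8415°

wrap2=168.84_deg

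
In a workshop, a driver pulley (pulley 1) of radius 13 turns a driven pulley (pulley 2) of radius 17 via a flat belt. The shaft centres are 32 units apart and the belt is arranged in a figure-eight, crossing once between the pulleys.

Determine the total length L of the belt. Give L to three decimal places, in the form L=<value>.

L=189.441

crossed belt: β = asin((r1+r2)/C) = asin(30/32) = 69.6359°
wrap1 = wrap2 = π + 2β = 319.2717°
tangent length = C·cosβ = 11.1355
L = (r1+r2)·wrap + 2·C·cosβ = 30·5.5723 + 2·11.1355 = 189.4413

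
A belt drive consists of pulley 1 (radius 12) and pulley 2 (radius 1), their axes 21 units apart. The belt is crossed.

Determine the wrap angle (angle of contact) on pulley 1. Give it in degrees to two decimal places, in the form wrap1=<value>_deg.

crossed belt: β = asin((r1+r2)/C) = asin(13/21) = 38.2466°
wrap1 = wrap2 = π + 2β = 256.4932°

wrap1=256.49_deg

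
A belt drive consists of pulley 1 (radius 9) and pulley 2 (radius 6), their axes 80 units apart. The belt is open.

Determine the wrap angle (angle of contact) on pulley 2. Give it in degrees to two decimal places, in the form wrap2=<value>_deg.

wrap2=175.70_deg

open belt: β = asin((r2−r1)/C) = asin(-3/80) = -2.1491°
wrap1 = π − 2β = 184.2982°
wrap2 = π + 2β = 175.7018°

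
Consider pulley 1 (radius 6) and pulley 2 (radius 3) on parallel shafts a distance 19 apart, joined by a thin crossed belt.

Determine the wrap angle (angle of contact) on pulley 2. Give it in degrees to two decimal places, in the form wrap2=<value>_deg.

wrap2=236.55_deg

crossed belt: β = asin((r1+r2)/C) = asin(9/19) = 28.2737°
wrap1 = wrap2 = π + 2β = 236.5474°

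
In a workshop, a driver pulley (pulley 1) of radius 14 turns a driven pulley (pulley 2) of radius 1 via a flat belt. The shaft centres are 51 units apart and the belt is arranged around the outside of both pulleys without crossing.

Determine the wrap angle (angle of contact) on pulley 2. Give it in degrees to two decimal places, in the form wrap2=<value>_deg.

open belt: β = asin((r2−r1)/C) = asin(-13/51) = -14.7678°
wrap1 = π − 2β = 209.5356°
wrap2 = π + 2β = 150.4644°

wrap2=150.46_deg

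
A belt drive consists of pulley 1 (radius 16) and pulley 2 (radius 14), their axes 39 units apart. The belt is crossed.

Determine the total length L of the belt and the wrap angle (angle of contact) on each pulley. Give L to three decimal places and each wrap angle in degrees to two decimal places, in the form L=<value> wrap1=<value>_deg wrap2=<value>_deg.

L=196.746 wrap1=280.57_deg wrap2=280.57_deg

crossed belt: β = asin((r1+r2)/C) = asin(30/39) = 50.2849°
wrap1 = wrap2 = π + 2β = 280.5697°
tangent length = C·cosβ = 24.9199
L = (r1+r2)·wrap + 2·C·cosβ = 30·4.8969 + 2·24.9199 = 196.7457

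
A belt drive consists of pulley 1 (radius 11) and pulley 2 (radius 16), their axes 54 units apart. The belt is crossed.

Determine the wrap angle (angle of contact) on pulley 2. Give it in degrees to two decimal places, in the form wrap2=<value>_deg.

crossed belt: β = asin((r1+r2)/C) = asin(27/54) = 30.0000°
wrap1 = wrap2 = π + 2β = 240.0000°

wrap2=240.00_deg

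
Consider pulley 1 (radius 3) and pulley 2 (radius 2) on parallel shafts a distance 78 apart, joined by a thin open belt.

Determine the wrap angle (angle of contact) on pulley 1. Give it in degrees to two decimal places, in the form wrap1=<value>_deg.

open belt: β = asin((r2−r1)/C) = asin(-1/78) = -0.7346°
wrap1 = π − 2β = 181.4692°
wrap2 = π + 2β = 178.5308°

wrap1=181.47_deg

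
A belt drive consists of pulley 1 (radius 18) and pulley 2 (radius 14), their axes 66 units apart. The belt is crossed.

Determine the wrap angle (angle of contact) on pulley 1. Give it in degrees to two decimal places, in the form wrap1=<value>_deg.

wrap1=238.01_deg

crossed belt: β = asin((r1+r2)/C) = asin(32/66) = 29.0025°
wrap1 = wrap2 = π + 2β = 238.0051°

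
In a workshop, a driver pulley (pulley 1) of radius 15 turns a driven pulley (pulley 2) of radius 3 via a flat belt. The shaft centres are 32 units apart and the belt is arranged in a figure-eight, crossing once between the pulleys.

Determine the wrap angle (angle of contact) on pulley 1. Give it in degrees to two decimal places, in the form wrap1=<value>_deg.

wrap1=248.46_deg

crossed belt: β = asin((r1+r2)/C) = asin(18/32) = 34.2289°
wrap1 = wrap2 = π + 2β = 248.4577°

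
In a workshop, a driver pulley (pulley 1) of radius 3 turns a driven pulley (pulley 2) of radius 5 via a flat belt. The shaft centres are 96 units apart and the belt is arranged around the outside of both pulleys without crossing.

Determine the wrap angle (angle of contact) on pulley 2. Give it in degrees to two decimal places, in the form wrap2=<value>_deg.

wrap2=182.39_deg

open belt: β = asin((r2−r1)/C) = asin(2/96) = 1.1937°
wrap1 = π − 2β = 177.6125°
wrap2 = π + 2β = 182.3875°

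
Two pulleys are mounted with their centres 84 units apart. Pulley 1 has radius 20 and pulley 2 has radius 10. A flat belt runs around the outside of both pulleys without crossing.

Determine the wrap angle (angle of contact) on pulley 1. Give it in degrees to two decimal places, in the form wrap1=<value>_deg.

open belt: β = asin((r2−r1)/C) = asin(-10/84) = -6.8371°
wrap1 = π − 2β = 193.6743°
wrap2 = π + 2β = 166.3257°

wrap1=193.67_deg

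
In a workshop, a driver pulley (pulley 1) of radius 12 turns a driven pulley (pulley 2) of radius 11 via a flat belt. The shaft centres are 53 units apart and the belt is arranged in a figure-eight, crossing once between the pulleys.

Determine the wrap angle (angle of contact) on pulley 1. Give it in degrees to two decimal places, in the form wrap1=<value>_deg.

wrap1=231.44_deg

crossed belt: β = asin((r1+r2)/C) = asin(23/53) = 25.7193°
wrap1 = wrap2 = π + 2β = 231.4386°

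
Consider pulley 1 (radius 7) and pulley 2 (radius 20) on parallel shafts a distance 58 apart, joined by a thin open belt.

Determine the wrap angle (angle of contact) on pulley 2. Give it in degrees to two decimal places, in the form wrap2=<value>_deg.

open belt: β = asin((r2−r1)/C) = asin(13/58) = 12.9522°
wrap1 = π − 2β = 154.0956°
wrap2 = π + 2β = 205.9044°

wrap2=205.90_deg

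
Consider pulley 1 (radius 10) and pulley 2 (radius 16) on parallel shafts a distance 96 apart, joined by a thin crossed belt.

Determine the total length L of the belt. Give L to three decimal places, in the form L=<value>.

L=280.767

crossed belt: β = asin((r1+r2)/C) = asin(26/96) = 15.7139°
wrap1 = wrap2 = π + 2β = 211.4277°
tangent length = C·cosβ = 92.4121
L = (r1+r2)·wrap + 2·C·cosβ = 26·3.6901 + 2·92.4121 = 280.7671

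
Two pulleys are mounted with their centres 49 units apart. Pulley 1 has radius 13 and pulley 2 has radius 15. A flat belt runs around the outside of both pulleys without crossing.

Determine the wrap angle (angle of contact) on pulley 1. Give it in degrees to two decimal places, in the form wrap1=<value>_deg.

open belt: β = asin((r2−r1)/C) = asin(2/49) = 2.3393°
wrap1 = π − 2β = 175.3215°
wrap2 = π + 2β = 184.6785°

wrap1=175.32_deg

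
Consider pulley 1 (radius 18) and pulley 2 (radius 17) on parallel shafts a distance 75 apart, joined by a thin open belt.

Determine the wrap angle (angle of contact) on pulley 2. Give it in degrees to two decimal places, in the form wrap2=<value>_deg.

open belt: β = asin((r2−r1)/C) = asin(-1/75) = -0.7640°
wrap1 = π − 2β = 181.5279°
wrap2 = π + 2β = 178.4721°

wrap2=178.47_deg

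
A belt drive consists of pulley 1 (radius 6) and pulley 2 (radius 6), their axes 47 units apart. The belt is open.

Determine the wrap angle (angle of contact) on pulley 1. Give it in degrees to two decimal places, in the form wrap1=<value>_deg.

wrap1=180.00_deg

open belt: β = asin((r2−r1)/C) = asin(0/47) = 0.0000°
wrap1 = π − 2β = 180.0000°
wrap2 = π + 2β = 180.0000°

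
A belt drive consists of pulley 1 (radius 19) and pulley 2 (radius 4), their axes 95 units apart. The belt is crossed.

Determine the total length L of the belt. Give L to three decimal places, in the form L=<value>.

L=267.853

crossed belt: β = asin((r1+r2)/C) = asin(23/95) = 14.0108°
wrap1 = wrap2 = π + 2β = 208.0217°
tangent length = C·cosβ = 92.1737
L = (r1+r2)·wrap + 2·C·cosβ = 23·3.6307 + 2·92.1737 = 267.8527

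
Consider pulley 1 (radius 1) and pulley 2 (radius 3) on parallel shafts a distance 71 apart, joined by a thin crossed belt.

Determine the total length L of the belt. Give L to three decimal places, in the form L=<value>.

crossed belt: β = asin((r1+r2)/C) = asin(4/71) = 3.2296°
wrap1 = wrap2 = π + 2β = 186.4593°
tangent length = C·cosβ = 70.8872
L = (r1+r2)·wrap + 2·C·cosβ = 4·3.2543 + 2·70.8872 = 154.7918

L=154.792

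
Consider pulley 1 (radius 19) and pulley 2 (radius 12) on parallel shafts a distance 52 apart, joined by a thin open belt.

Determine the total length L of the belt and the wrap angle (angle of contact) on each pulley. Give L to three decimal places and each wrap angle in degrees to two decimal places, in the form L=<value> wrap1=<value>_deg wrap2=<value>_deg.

open belt: β = asin((r2−r1)/C) = asin(-7/52) = -7.7364°
wrap1 = π − 2β = 195.4728°
wrap2 = π + 2β = 164.5272°
tangent length = C·cosβ = 51.5267
L = r1·wrap1 + r2·wrap2 + 2·C·cosβ = 19·3.4116 + 12·2.8715 + 2·51.5267 = 202.3331

L=202.333 wrap1=195.47_deg wrap2=164.53_deg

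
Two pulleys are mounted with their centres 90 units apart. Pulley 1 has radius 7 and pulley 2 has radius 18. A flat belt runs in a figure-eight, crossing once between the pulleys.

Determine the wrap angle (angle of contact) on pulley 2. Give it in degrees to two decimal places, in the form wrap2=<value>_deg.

wrap2=212.26_deg

crossed belt: β = asin((r1+r2)/C) = asin(25/90) = 16.1276°
wrap1 = wrap2 = π + 2β = 212.2552°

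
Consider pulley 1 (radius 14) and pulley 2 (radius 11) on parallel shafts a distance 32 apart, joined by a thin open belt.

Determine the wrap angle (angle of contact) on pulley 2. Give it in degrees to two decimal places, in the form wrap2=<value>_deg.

open belt: β = asin((r2−r1)/C) = asin(-3/32) = -5.3794°
wrap1 = π − 2β = 190.7588°
wrap2 = π + 2β = 169.2412°

wrap2=169.24_deg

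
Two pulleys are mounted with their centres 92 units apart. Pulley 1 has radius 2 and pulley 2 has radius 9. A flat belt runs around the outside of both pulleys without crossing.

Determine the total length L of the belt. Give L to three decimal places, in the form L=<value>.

L=219.090

open belt: β = asin((r2−r1)/C) = asin(7/92) = 4.3637°
wrap1 = π − 2β = 171.2726°
wrap2 = π + 2β = 188.7274°
tangent length = C·cosβ = 91.7333
L = r1·wrap1 + r2·wrap2 + 2·C·cosβ = 2·2.9893 + 9·3.2939 + 2·91.7333 = 219.0904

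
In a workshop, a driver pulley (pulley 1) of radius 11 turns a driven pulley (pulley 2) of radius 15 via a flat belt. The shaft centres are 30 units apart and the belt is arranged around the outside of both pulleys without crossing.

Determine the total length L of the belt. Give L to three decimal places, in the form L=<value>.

L=142.216

open belt: β = asin((r2−r1)/C) = asin(4/30) = 7.6623°
wrap1 = π − 2β = 164.6755°
wrap2 = π + 2β = 195.3245°
tangent length = C·cosβ = 29.7321
L = r1·wrap1 + r2·wrap2 + 2·C·cosβ = 11·2.8741 + 15·3.4091 + 2·29.7321 = 142.2155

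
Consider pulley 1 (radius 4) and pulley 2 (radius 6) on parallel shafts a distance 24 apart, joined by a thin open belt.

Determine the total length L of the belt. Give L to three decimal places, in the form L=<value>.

L=79.583

open belt: β = asin((r2−r1)/C) = asin(2/24) = 4.7802°
wrap1 = π − 2β = 170.4396°
wrap2 = π + 2β = 189.5604°
tangent length = C·cosβ = 23.9165
L = r1·wrap1 + r2·wrap2 + 2·C·cosβ = 4·2.9747 + 6·3.3085 + 2·23.9165 = 79.5827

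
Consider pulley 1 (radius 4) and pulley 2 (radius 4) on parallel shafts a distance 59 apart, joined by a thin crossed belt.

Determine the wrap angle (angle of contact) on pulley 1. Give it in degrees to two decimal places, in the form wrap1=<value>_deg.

crossed belt: β = asin((r1+r2)/C) = asin(8/59) = 7.7929°
wrap1 = wrap2 = π + 2β = 195.5858°

wrap1=195.59_deg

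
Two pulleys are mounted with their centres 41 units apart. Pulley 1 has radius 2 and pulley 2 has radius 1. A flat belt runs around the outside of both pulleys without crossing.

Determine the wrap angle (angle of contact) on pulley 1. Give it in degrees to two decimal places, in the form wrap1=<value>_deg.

wrap1=182.80_deg

open belt: β = asin((r2−r1)/C) = asin(-1/41) = -1.3976°
wrap1 = π − 2β = 182.7952°
wrap2 = π + 2β = 177.2048°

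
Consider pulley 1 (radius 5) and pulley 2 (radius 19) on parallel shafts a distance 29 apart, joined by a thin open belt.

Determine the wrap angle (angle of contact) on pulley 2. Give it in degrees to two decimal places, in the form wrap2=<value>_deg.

wrap2=237.73_deg

open belt: β = asin((r2−r1)/C) = asin(14/29) = 28.8657°
wrap1 = π − 2β = 122.2685°
wrap2 = π + 2β = 237.7315°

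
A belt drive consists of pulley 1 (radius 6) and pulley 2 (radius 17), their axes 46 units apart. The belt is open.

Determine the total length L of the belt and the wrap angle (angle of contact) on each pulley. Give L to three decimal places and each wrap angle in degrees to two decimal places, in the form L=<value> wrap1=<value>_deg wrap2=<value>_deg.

open belt: β = asin((r2−r1)/C) = asin(11/46) = 13.8352°
wrap1 = π − 2β = 152.3296°
wrap2 = π + 2β = 207.6704°
tangent length = C·cosβ = 44.6654
L = r1·wrap1 + r2·wrap2 + 2·C·cosβ = 6·2.6587 + 17·3.6245 + 2·44.6654 = 166.8998

L=166.900 wrap1=152.33_deg wrap2=207.67_deg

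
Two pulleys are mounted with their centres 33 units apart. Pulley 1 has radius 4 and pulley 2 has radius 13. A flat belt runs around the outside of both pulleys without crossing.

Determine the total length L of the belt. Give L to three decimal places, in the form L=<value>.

open belt: β = asin((r2−r1)/C) = asin(9/33) = 15.8266°
wrap1 = π − 2β = 148.3468°
wrap2 = π + 2β = 211.6532°
tangent length = C·cosβ = 31.7490
L = r1·wrap1 + r2·wrap2 + 2·C·cosβ = 4·2.5891 + 13·3.6940 + 2·31.7490 = 121.8772

L=121.877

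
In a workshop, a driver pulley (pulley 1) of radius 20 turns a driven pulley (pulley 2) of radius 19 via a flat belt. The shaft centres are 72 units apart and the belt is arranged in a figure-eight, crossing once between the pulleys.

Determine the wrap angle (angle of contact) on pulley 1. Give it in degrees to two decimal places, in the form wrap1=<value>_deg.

wrap1=245.59_deg

crossed belt: β = asin((r1+r2)/C) = asin(39/72) = 32.7972°
wrap1 = wrap2 = π + 2β = 245.5943°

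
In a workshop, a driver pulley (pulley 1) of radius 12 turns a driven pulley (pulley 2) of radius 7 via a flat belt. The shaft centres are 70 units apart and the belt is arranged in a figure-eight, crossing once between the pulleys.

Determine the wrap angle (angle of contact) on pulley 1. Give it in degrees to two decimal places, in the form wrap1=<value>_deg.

crossed belt: β = asin((r1+r2)/C) = asin(19/70) = 15.7493°
wrap1 = wrap2 = π + 2β = 211.4986°

wrap1=211.50_deg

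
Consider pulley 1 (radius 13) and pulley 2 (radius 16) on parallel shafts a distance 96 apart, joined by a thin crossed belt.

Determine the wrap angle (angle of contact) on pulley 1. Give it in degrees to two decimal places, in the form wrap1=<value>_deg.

crossed belt: β = asin((r1+r2)/C) = asin(29/96) = 17.5828°
wrap1 = wrap2 = π + 2β = 215.1656°

wrap1=215.17_deg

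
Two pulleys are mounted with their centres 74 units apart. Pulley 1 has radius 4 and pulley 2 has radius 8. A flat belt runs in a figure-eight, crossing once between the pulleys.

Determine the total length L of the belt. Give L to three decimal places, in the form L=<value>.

L=187.649

crossed belt: β = asin((r1+r2)/C) = asin(12/74) = 9.3324°
wrap1 = wrap2 = π + 2β = 198.6648°
tangent length = C·cosβ = 73.0205
L = (r1+r2)·wrap + 2·C·cosβ = 12·3.4674 + 2·73.0205 = 187.6494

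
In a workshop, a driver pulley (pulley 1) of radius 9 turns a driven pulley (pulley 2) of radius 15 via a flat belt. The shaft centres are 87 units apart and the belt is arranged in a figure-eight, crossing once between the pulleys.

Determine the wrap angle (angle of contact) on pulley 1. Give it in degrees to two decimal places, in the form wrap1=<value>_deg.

crossed belt: β = asin((r1+r2)/C) = asin(24/87) = 16.0134°
wrap1 = wrap2 = π + 2β = 212.0268°

wrap1=212.03_deg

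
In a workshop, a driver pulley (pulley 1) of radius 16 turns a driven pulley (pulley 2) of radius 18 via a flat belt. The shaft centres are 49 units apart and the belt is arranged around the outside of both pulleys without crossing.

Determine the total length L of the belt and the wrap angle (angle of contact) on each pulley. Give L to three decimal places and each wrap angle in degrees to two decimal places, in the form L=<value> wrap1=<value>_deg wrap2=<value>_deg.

open belt: β = asin((r2−r1)/C) = asin(2/49) = 2.3393°
wrap1 = π − 2β = 175.3215°
wrap2 = π + 2β = 184.6785°
tangent length = C·cosβ = 48.9592
L = r1·wrap1 + r2·wrap2 + 2·C·cosβ = 16·3.0599 + 18·3.2232 + 2·48.9592 = 204.8958

L=204.896 wrap1=175.32_deg wrap2=184.68_deg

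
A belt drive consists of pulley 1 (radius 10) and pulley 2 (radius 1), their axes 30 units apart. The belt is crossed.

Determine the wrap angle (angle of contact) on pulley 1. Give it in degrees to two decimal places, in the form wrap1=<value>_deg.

crossed belt: β = asin((r1+r2)/C) = asin(11/30) = 21.5102°
wrap1 = wrap2 = π + 2β = 223.0204°

wrap1=223.02_deg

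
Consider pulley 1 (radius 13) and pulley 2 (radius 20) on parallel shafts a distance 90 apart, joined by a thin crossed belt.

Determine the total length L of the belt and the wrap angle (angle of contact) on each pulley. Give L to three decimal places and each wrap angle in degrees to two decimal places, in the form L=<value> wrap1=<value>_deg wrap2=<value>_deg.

L=295.914 wrap1=223.02_deg wrap2=223.02_deg

crossed belt: β = asin((r1+r2)/C) = asin(33/90) = 21.5102°
wrap1 = wrap2 = π + 2β = 223.0204°
tangent length = C·cosβ = 83.7317
L = (r1+r2)·wrap + 2·C·cosβ = 33·3.8924 + 2·83.7317 = 295.9139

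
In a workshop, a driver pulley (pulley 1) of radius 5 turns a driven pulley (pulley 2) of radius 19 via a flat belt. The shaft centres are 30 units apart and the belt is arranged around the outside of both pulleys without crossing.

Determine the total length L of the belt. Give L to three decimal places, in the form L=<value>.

open belt: β = asin((r2−r1)/C) = asin(14/30) = 27.8181°
wrap1 = π − 2β = 124.3637°
wrap2 = π + 2β = 235.6363°
tangent length = C·cosβ = 26.5330
L = r1·wrap1 + r2·wrap2 + 2·C·cosβ = 5·2.1706 + 19·4.1126 + 2·26.5330 = 142.0587

L=142.059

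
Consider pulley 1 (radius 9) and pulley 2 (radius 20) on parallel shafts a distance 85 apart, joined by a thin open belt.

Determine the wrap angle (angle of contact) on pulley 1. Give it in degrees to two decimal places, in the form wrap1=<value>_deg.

open belt: β = asin((r2−r1)/C) = asin(11/85) = 7.4356°
wrap1 = π − 2β = 165.1288°
wrap2 = π + 2β = 194.8712°

wrap1=165.13_deg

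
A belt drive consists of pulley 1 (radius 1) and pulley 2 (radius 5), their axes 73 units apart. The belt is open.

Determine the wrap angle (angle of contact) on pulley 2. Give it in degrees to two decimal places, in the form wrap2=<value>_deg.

open belt: β = asin((r2−r1)/C) = asin(4/73) = 3.1411°
wrap1 = π − 2β = 173.7179°
wrap2 = π + 2β = 186.2821°

wrap2=186.28_deg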